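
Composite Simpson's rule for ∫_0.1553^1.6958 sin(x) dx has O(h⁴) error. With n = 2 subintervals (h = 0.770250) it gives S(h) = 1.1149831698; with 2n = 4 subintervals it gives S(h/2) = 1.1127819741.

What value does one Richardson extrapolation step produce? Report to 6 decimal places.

r = 4: numerator weight 16, denominator 15.
A(h/2) − A(h) = 1.1127819741 − 1.1149831698 = -0.0022011957
Divide by 2^4 − 1 = 15: (-0.0022011957)/15 = -0.0001467464
R = 1.1127819741 − 0.0001467464 = 1.1126352277

1.112635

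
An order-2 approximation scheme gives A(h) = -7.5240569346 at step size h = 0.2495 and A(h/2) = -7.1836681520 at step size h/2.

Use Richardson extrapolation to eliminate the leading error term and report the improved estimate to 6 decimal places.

-7.070205

Method order is 2; weight 2^2 = 4.
Weighted: (-28.7346726080) − (-7.5240569346) = -21.2106156734
(-21.2106156734) ÷ 3 = -7.0702052245
Shift from A(h/2): +0.1134629275.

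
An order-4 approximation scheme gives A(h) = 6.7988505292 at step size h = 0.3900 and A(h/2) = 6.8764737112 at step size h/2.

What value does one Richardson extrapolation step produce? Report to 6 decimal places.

Leading term ∝ h^4; use weight 16 = 2^4.
A(h/2) − A(h) = 6.8764737112 − 6.7988505292 = 0.0776231820
Correction (A(h/2) − A(h))/(16 − 1) = 0.0776231820/15 = 0.0051748788
R = 6.8764737112 + 0.0051748788 = 6.8816485900

6.881649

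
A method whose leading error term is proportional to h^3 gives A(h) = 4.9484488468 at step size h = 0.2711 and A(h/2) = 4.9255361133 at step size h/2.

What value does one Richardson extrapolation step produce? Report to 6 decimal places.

4.922263

With r = 3 the leading error scales as h^3, so the weight is 2^3 = 8.
A(h/2) − A(h) = 4.9255361133 − 4.9484488468 = -0.0229127335
Correction (A(h/2) − A(h))/(8 − 1) = (-0.0229127335)/7 = -0.0032732476
R = 4.9255361133 − 0.0032732476 = 4.9222628657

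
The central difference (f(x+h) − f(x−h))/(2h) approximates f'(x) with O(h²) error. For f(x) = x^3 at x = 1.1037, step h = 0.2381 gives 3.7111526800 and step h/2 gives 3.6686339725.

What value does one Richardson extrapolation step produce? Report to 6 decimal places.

r = 2: numerator weight 4, denominator 3.
Top: 4(3.6686339725) − (3.7111526800) = 10.9633832100
10.9633832100 ÷ 3 = 3.6544610700

3.654461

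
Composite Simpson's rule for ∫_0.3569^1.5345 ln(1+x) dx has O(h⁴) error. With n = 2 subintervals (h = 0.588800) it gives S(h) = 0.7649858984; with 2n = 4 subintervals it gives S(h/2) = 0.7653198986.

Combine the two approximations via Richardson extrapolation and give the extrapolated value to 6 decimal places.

0.765342

The method has order 4: 2^4 = 16.
Numerator 16·A(h/2) − A(h) = 16·0.7653198986 − 0.7649858984 = 11.4801324792
11.4801324792 ÷ 15 = 0.7653421653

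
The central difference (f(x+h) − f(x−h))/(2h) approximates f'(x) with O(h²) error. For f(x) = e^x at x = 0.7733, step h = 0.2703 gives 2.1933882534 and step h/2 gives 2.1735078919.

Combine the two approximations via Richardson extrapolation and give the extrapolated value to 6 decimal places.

2.166881

Order 2 gives 2^r = 4 and 2^r − 1 = 3.
Top: 4(2.1735078919) − (2.1933882534) = 6.5006433142
(4×2.1735078919 − 2.1933882534)/(4 − 1) = 2.1668811047
Shift from A(h/2): −0.0066267872.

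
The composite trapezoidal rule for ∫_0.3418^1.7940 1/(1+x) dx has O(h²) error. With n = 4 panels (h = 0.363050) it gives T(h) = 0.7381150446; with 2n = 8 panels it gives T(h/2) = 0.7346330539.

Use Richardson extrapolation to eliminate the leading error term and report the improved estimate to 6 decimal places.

r = 2, so 2^r = 4.
2^2·A(h/2) = 2.9385322156; minus A(h) gives 2.2004171710.
Extrapolated: 2.2004171710 / 3 = 0.7334723903
Correction |R − A(h/2)| = 1.161e-03; gap |A(h/2) − A(h)| = 3.482e-03.

0.733472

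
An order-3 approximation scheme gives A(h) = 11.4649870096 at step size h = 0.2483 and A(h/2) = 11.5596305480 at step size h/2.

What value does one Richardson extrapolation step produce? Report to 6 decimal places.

Order 3 gives 2^r = 8 and 2^r − 1 = 7.
8·11.5596305480 − 11.4649870096 = 81.0120573744
Denominator 8 − 1 = 7.
(8·11.5596305480 − 11.4649870096)/(8 − 1) = 11.5731510535
Shift from A(h/2): +0.0135205055.

11.573151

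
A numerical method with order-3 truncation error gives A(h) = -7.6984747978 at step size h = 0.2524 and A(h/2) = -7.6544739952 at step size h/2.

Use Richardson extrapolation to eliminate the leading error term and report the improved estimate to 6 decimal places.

-7.648188

Method order is 3; weight 2^3 = 8.
Weighted: (-61.2357919616) − (-7.6984747978) = -53.5373171638
(-53.5373171638) ÷ 7 = -7.6481881663
Gap between inputs: 4.400e-02; correction applied: +0.0062858289.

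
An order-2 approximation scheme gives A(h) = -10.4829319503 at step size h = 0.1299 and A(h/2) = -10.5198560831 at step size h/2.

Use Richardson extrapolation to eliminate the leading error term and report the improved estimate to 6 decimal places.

-10.532164

r = 2: numerator weight 4, denominator 3.
4·(-10.5198560831) − (-10.4829319503) = -31.5964923821
Extrapolated: (-31.5964923821) / 3 = -10.5321641274
Gap between inputs: 3.692e-02; correction applied: −0.0123080443.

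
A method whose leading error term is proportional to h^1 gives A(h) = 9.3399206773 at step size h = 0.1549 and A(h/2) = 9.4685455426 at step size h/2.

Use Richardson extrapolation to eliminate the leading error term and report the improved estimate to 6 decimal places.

Method order is 1; weight 2^1 = 2.
2^1*A(h/2) = 18.9370910852; minus A(h) gives 9.5971704079.
9.5971704079 ÷ 1 = 9.5971704079
Gap between inputs: 1.286e-01; correction applied: +0.1286248653.

9.597170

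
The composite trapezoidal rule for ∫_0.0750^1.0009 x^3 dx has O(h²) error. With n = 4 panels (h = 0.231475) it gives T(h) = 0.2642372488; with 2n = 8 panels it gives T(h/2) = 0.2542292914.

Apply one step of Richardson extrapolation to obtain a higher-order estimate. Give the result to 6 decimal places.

0.250893

Error is O(h^2); halving h shrinks it by 2^2 = 4.
4 × 0.2542292914 − 0.2642372488 = 0.7526799168
(4 × 0.2542292914 − 0.2642372488)/(4 − 1) = 0.2508933056
Correction |R − A(h/2)| = 3.336e-03; gap |A(h/2) − A(h)| = 1.001e-02.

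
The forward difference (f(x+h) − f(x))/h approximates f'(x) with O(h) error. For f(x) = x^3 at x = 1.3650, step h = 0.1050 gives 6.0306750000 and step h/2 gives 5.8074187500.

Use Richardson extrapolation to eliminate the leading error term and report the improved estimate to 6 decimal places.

5.584163

With r = 1 the leading error scales as h^1, so the weight is 2^1 = 2.
Difference of the inputs: 5.8074187500 − 6.0306750000 = -0.2232562500
Correction (A(h/2) − A(h))/(2 − 1) = (-0.2232562500)/1 = -0.2232562500
R = 5.8074187500 − 0.2232562500 = 5.5841625000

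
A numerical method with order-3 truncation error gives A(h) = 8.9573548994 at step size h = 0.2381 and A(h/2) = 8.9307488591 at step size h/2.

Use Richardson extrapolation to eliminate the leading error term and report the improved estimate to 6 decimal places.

Leading term ∝ h^3; use weight 8 = 2^3.
Weighted: 71.4459908728 − 8.9573548994 = 62.4886359734
Divide by 2^3 − 1 = 7.
So the Richardson estimate is 8.9269479962.
Correction |R − A(h/2)| = 3.801e-03; gap |A(h/2) − A(h)| = 2.661e-02.

8.926948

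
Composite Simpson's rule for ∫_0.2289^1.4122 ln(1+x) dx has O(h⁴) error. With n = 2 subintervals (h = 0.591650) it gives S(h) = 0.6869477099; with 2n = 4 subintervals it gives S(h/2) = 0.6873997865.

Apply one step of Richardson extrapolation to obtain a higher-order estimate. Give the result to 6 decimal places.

0.687430

Method order is 4; weight 2^4 = 16.
Top: 16(0.6873997865) − (0.6869477099) = 10.3114488741
Divide by 2^4 − 1 = 15.
R = 10.3114488741/15 = 0.6874299249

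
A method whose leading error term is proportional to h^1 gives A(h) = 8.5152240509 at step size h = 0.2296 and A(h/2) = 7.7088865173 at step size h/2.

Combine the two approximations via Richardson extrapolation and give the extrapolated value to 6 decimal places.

r = 1, so 2^r = 2.
2^1*A(h/2) = 15.4177730346; minus A(h) gives 6.9025489837.
Extrapolated: 6.9025489837 / 1 = 6.9025489837

6.902549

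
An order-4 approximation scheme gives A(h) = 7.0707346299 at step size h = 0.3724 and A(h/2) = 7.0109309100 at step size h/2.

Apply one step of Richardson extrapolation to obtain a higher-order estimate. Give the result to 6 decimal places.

7.006944

Error is O(h^4); halving h shrinks it by 2^4 = 16.
16*7.0109309100 = 112.1748945600; subtract 7.0707346299 → 105.1041599301
R = 105.1041599301/15 = 7.0069439953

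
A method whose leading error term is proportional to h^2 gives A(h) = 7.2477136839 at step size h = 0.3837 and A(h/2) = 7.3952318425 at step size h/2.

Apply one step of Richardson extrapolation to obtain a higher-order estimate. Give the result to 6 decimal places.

7.444405

r = 2, so 2^r = 4.
4*7.3952318425 = 29.5809273700; subtract 7.2477136839 → 22.3332136861
Divide by 2^2 − 1 = 3.
22.3332136861 ÷ 3 = 7.4444045620
Gap between inputs: 1.475e-01; correction applied: +0.0491727195.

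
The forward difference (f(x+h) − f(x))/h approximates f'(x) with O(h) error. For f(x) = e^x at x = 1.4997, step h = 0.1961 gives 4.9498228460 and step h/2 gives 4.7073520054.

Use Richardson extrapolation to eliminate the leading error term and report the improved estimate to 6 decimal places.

4.464881

r = 1, so 2^r = 2.
Numerator 2 × A(h/2) − A(h) = 2 × 4.7073520054 − 4.9498228460 = 4.4648811648
4.4648811648 ÷ 1 = 4.4648811648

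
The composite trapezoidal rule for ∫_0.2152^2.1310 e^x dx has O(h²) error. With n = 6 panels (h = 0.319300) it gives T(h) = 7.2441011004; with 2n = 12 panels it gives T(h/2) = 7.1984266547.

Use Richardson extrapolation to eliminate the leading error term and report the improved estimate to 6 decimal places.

The method has order 2: 2^2 = 4.
Weighted: 28.7937066188 − 7.2441011004 = 21.5496055184
Denominator 4 − 1 = 3.
R = 21.5496055184/3 = 7.1832018395
Gap between inputs: 4.567e-02; correction applied: −0.0152248152.

7.183202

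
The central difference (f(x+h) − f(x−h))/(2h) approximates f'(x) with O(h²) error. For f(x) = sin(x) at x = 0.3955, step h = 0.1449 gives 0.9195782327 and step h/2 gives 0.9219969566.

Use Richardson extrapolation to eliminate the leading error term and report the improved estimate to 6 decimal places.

0.922803

Method order is 2; weight 2^2 = 4.
2^2 × A(h/2) = 3.6879878264; minus A(h) gives 2.7684095937.
Divide by 2^2 − 1 = 3.
Extrapolated: 2.7684095937 / 3 = 0.9228031979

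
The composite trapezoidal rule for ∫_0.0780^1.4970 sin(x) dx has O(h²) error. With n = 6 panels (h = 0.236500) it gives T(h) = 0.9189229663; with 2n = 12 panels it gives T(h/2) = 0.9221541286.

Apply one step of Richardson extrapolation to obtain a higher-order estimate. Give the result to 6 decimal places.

0.923231

Leading term ∝ h^2; use weight 4 = 2^2.
2^2×A(h/2) = 3.6886165144; minus A(h) gives 2.7696935481.
2.7696935481 ÷ 3 = 0.9232311827
Shift from A(h/2): +0.0010770541.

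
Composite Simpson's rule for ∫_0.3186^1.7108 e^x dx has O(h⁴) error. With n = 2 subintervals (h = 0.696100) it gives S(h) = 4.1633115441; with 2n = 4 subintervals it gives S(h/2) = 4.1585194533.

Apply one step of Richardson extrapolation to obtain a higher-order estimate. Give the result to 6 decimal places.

r = 4: numerator weight 16, denominator 15.
Top: 16(4.1585194533) − (4.1633115441) = 62.3729997087
Denominator 16 − 1 = 15.
Extrapolated: 62.3729997087 / 15 = 4.1581999806

4.158200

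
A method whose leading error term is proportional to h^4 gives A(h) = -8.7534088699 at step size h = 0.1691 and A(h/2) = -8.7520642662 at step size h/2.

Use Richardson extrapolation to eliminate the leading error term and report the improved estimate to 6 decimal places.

-8.751975

Leading term ∝ h^4; use weight 16 = 2^4.
16 × (-8.7520642662) − (-8.7534088699) = -131.2796193893
(16 × (-8.7520642662) − (-8.7534088699))/(16 − 1) = -8.7519746260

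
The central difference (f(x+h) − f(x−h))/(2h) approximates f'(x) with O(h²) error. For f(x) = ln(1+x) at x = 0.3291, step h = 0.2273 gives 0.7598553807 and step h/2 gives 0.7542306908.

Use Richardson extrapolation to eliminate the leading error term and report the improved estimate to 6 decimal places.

0.752356

r = 2: numerator weight 4, denominator 3.
Weighted: 3.0169227632 − 0.7598553807 = 2.2570673825
Divide by 2^2 − 1 = 3.
Extrapolated: 2.2570673825 / 3 = 0.7523557942
Correction |R − A(h/2)| = 1.875e-03; gap |A(h/2) − A(h)| = 5.625e-03.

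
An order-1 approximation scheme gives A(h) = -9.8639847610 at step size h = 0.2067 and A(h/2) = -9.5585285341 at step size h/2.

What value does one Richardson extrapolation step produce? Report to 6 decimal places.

With r = 1 the leading error scales as h^1, so the weight is 2^1 = 2.
2×(-9.5585285341) = -19.1170570682; subtract (-9.8639847610) → -9.2530723072
(2×(-9.5585285341) − (-9.8639847610))/(2 − 1) = -9.2530723072

-9.253072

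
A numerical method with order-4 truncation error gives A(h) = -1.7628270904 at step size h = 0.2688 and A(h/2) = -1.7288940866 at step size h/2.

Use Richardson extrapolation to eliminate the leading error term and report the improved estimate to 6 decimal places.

-1.726632

r = 4: numerator weight 16, denominator 15.
Weighted: (-27.6623053856) − (-1.7628270904) = -25.8994782952
Denominator 16 − 1 = 15.
(-25.8994782952) ÷ 15 = -1.7266318863
Gap between inputs: 3.393e-02; correction applied: +0.0022622003.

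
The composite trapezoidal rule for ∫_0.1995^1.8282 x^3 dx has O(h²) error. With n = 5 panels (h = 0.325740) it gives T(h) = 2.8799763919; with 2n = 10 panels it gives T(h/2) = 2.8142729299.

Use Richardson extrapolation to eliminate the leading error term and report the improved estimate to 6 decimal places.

With r = 2 the leading error scales as h^2, so the weight is 2^2 = 4.
2^2·A(h/2) = 11.2570917196; minus A(h) gives 8.3771153277.
8.3771153277 ÷ 3 = 2.7923717759
Gap between inputs: 6.570e-02; correction applied: −0.0219011540.

2.792372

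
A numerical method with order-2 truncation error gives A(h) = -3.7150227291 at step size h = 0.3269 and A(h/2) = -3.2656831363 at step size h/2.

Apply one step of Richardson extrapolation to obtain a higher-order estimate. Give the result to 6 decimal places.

r = 2: numerator weight 4, denominator 3.
2^2*A(h/2) = -13.0627325452; minus A(h) gives -9.3477098161.
Divide by 2^2 − 1 = 3.
R = (-9.3477098161)/3 = -3.1159032720

-3.115903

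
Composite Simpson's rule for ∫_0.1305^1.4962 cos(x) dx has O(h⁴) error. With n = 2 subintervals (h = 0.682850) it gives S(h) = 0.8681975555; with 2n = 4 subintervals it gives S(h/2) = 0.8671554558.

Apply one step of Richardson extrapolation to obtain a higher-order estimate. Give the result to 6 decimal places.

0.867086

Error is O(h^4); halving h shrinks it by 2^4 = 16.
Weighted: 13.8744872928 − 0.8681975555 = 13.0062897373
(16·0.8671554558 − 0.8681975555)/(16 − 1) = 0.8670859825
Correction |R − A(h/2)| = 6.947e-05; gap |A(h/2) − A(h)| = 1.042e-03.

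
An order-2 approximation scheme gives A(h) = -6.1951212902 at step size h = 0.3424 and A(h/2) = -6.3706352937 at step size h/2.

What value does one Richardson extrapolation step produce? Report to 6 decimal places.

r = 2: numerator weight 4, denominator 3.
Top: 4(-6.3706352937) − (-6.1951212902) = -19.2874198846
Divide by 2^2 − 1 = 3.
(-19.2874198846) ÷ 3 = -6.4291399615
Shift from A(h/2): −0.0585046678.

-6.429140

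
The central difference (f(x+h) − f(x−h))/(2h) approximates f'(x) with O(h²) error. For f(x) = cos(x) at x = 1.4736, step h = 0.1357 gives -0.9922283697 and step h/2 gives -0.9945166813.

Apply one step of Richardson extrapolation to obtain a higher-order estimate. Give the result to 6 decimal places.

r = 2, so 2^r = 4.
4·(-0.9945166813) − (-0.9922283697) = -2.9858383555
Denominator 4 − 1 = 3.
R = (-2.9858383555)/3 = -0.9952794518
Gap between inputs: 2.288e-03; correction applied: −0.0007627705.

-0.995279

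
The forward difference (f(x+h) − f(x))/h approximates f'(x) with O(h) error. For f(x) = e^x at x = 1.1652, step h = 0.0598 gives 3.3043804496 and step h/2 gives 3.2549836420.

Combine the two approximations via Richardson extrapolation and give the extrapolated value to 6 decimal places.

3.205587

r = 1, so 2^r = 2.
Weighted: 6.5099672840 − 3.3043804496 = 3.2055868344
Divide by 2^1 − 1 = 1.
3.2055868344 ÷ 1 = 3.2055868344
Shift from A(h/2): −0.0493968076.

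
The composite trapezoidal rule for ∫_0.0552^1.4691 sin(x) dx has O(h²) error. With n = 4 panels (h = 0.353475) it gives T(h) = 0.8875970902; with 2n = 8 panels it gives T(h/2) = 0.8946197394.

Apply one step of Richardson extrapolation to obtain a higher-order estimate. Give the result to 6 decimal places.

0.896961

Method order is 2; weight 2^2 = 4.
4 × 0.8946197394 = 3.5784789576; 3.5784789576 − 0.8875970902 = 2.6908818674
Extrapolated: 2.6908818674 / 3 = 0.8969606225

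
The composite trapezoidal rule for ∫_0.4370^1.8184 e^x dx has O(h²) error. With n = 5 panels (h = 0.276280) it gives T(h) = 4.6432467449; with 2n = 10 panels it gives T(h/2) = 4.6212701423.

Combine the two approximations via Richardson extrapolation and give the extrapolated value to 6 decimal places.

4.613945

Error is O(h^2); halving h shrinks it by 2^2 = 4.
Weighted: 18.4850805692 − 4.6432467449 = 13.8418338243
13.8418338243 ÷ 3 = 4.6139446081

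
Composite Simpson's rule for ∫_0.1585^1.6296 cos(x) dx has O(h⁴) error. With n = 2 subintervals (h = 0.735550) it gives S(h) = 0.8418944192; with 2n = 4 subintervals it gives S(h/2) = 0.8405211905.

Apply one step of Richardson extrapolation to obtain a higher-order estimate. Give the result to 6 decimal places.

0.840430

Method order is 4; weight 2^4 = 16.
2^4·A(h/2) = 13.4483390480; minus A(h) gives 12.6064446288.
Extrapolated: 12.6064446288 / 15 = 0.8404296419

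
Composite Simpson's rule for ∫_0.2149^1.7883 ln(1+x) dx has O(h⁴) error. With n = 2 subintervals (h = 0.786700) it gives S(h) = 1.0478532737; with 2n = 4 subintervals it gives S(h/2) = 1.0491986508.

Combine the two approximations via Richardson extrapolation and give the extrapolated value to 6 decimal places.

1.049288

The method has order 4: 2^4 = 16.
Numerator 16*A(h/2) − A(h) = 16*1.0491986508 − 1.0478532737 = 15.7393251391
Extrapolated: 15.7393251391 / 15 = 1.0492883426
Shift from A(h/2): +0.0000896918.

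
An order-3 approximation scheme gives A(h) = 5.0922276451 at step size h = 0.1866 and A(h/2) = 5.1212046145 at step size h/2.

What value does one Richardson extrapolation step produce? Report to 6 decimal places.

Order 3 gives 2^r = 8 and 2^r − 1 = 7.
Top: 8(5.1212046145) − (5.0922276451) = 35.8774092709
(8*5.1212046145 − 5.0922276451)/(8 − 1) = 5.1253441816
Gap between inputs: 2.898e-02; correction applied: +0.0041395671.

5.125344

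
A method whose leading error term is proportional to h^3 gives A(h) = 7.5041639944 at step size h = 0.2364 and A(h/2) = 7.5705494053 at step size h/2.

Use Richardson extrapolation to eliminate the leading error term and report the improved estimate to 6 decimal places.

r = 3, so 2^r = 8.
2^3 × A(h/2) = 60.5643952424; minus A(h) gives 53.0602312480.
Extrapolated: 53.0602312480 / 7 = 7.5800330354

7.580033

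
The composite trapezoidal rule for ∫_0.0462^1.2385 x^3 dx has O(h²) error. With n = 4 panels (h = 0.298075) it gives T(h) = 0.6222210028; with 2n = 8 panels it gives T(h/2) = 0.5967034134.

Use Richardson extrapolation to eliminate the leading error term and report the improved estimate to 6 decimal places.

Method order is 2; weight 2^2 = 4.
4 × 0.5967034134 − 0.6222210028 = 1.7645926508
Denominator 4 − 1 = 3.
R = 1.7645926508/3 = 0.5881975503

0.588198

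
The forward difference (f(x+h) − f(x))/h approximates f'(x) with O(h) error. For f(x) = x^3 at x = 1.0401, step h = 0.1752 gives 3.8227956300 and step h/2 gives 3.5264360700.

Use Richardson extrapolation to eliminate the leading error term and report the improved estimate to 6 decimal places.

3.230077

r = 1, so 2^r = 2.
Numerator 2*A(h/2) − A(h) = 2*3.5264360700 − 3.8227956300 = 3.2300765100
3.2300765100 ÷ 1 = 3.2300765100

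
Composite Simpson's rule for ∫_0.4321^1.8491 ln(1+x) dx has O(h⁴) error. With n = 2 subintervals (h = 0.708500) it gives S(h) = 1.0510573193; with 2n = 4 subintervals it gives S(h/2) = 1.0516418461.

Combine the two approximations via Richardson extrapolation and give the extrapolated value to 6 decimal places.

1.051681

Leading term ∝ h^4; use weight 16 = 2^4.
16 × 1.0516418461 − 1.0510573193 = 15.7752122183
Extrapolated: 15.7752122183 / 15 = 1.0516808146
Correction |R − A(h/2)| = 3.897e-05; gap |A(h/2) − A(h)| = 5.845e-04.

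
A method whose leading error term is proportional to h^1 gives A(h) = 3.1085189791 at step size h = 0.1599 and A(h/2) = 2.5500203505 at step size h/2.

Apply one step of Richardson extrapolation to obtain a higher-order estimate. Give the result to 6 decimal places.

1.991522

r = 1, so 2^r = 2.
2 × 2.5500203505 = 5.1000407010; subtract 3.1085189791 → 1.9915217219
Extrapolated: 1.9915217219 / 1 = 1.9915217219
Gap between inputs: 5.585e-01; correction applied: −0.5584986286.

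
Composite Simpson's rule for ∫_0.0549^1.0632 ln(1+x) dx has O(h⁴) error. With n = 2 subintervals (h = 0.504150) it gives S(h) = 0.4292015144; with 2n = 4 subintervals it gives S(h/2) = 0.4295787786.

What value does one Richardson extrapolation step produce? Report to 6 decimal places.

Error is O(h^4); halving h shrinks it by 2^4 = 16.
2^4·A(h/2) = 6.8732604576; minus A(h) gives 6.4440589432.
6.4440589432 ÷ 15 = 0.4296039295

0.429604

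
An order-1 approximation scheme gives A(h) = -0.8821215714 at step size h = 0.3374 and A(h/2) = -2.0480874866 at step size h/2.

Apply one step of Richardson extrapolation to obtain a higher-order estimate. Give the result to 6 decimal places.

Leading term ∝ h^1; use weight 2 = 2^1.
Numerator 2×A(h/2) − A(h) = 2×(-2.0480874866) − (-0.8821215714) = -3.2140534018
(-3.2140534018) ÷ 1 = -3.2140534018

-3.214053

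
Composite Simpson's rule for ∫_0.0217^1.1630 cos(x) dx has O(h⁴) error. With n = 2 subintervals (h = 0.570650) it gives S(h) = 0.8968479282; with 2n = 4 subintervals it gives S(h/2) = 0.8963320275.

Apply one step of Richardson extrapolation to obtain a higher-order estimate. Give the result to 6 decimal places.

Error is O(h^4); halving h shrinks it by 2^4 = 16.
Top: 16(0.8963320275) − (0.8968479282) = 13.4444645118
Denominator 16 − 1 = 15.
R = 13.4444645118/15 = 0.8962976341
Correction |R − A(h/2)| = 3.439e-05; gap |A(h/2) − A(h)| = 5.159e-04.

0.896298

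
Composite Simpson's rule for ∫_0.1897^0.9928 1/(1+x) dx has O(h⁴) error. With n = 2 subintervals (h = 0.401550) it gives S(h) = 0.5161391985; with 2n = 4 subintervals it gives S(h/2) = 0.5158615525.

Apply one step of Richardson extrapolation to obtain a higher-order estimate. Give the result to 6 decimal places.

With r = 4 the leading error scales as h^4, so the weight is 2^4 = 16.
Difference of the inputs: 0.5158615525 − 0.5161391985 = -0.0002776460
Correction (A(h/2) − A(h))/(16 − 1) = (-0.0002776460)/15 = -0.0000185097
R = 0.5158615525 − 0.0000185097 = 0.5158430428
Gap between inputs: 2.776e-04; correction applied: −0.0000185097.

0.515843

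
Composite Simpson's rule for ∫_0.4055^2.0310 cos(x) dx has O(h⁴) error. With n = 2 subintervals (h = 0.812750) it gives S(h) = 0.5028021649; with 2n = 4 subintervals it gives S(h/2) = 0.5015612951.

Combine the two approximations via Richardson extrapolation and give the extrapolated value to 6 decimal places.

0.501479

Error is O(h^4); halving h shrinks it by 2^4 = 16.
2^4·A(h/2) = 8.0249807216; minus A(h) gives 7.5221785567.
Denominator 16 − 1 = 15.
Extrapolated: 7.5221785567 / 15 = 0.5014785704
Gap between inputs: 1.241e-03; correction applied: −0.0000827247.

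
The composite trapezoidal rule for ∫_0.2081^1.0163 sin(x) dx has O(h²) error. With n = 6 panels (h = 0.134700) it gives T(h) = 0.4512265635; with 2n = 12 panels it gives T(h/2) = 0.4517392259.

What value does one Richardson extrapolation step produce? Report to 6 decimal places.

Leading term ∝ h^2; use weight 4 = 2^2.
2^2×A(h/2) = 1.8069569036; minus A(h) gives 1.3557303401.
Extrapolated: 1.3557303401 / 3 = 0.4519101134

0.451910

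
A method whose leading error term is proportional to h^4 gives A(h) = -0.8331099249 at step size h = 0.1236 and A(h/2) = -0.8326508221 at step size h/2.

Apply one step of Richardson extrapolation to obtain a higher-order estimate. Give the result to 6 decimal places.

-0.832620

With r = 4 the leading error scales as h^4, so the weight is 2^4 = 16.
16 × (-0.8326508221) = -13.3224131536; (-13.3224131536) − (-0.8331099249) = -12.4893032287
Denominator 16 − 1 = 15.
So the Richardson estimate is -0.8326202152.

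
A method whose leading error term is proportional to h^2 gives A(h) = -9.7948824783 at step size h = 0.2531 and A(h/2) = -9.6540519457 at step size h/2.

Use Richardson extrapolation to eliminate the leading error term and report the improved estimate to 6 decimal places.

The method has order 2: 2^2 = 4.
Weighted: (-38.6162077828) − (-9.7948824783) = -28.8213253045
Divide by 2^2 − 1 = 3.
Result: -9.6071084348

-9.607108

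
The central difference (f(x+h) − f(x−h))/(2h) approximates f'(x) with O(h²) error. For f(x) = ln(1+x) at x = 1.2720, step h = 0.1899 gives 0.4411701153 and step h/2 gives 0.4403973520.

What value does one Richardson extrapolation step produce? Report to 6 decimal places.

Leading term ∝ h^2; use weight 4 = 2^2.
Weighted: 1.7615894080 − 0.4411701153 = 1.3204192927
Denominator 4 − 1 = 3.
1.3204192927 ÷ 3 = 0.4401397642

0.440140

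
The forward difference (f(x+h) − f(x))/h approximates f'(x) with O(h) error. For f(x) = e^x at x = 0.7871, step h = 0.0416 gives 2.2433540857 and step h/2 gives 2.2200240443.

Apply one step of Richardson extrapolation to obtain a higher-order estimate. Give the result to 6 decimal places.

Method order is 1; weight 2^1 = 2.
Difference of the inputs: 2.2200240443 − 2.2433540857 = -0.0233300414
Correction (A(h/2) − A(h))/(2 − 1) = (-0.0233300414)/1 = -0.0233300414
R = 2.2200240443 − 0.0233300414 = 2.1966940029
Shift from A(h/2): −0.0233300414.

2.196694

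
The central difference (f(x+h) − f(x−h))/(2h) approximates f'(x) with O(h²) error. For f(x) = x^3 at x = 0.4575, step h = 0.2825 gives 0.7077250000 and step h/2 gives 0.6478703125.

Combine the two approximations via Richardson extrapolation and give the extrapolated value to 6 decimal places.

0.627919

With r = 2 the leading error scales as h^2, so the weight is 2^2 = 4.
Top: 4(0.6478703125) − (0.7077250000) = 1.8837562500
R = 1.8837562500/3 = 0.6279187500
Shift from A(h/2): −0.0199515625.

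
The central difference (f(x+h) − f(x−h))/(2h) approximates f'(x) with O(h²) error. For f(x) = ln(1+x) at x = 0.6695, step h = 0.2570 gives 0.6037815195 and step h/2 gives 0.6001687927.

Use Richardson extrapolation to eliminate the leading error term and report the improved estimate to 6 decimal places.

Order 2 gives 2^r = 4 and 2^r − 1 = 3.
Top: 4(0.6001687927) − (0.6037815195) = 1.7968936513
1.7968936513 ÷ 3 = 0.5989645504

0.598965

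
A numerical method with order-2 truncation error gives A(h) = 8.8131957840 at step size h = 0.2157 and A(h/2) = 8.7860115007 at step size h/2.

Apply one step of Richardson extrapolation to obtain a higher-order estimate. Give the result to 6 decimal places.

r = 2, so 2^r = 4.
Weighted: 35.1440460028 − 8.8131957840 = 26.3308502188
Divide by 2^2 − 1 = 3.
Result: 8.7769500729
Gap between inputs: 2.718e-02; correction applied: −0.0090614278.

8.776950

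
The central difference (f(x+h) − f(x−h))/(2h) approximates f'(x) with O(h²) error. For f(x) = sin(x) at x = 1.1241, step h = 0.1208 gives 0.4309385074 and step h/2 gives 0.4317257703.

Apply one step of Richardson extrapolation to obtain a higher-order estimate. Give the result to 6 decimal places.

Error is O(h^2); halving h shrinks it by 2^2 = 4.
Numerator 4 × A(h/2) − A(h) = 4 × 0.4317257703 − 0.4309385074 = 1.2959645738
Divide by 2^2 − 1 = 3.
1.2959645738 ÷ 3 = 0.4319881913
Correction |R − A(h/2)| = 2.624e-04; gap |A(h/2) − A(h)| = 7.873e-04.

0.431988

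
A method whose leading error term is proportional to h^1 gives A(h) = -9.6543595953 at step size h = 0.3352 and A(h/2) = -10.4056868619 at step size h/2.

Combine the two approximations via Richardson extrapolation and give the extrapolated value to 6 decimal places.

Error is O(h^1); halving h shrinks it by 2^1 = 2.
A(h/2) − A(h) = -10.4056868619 − (-9.6543595953) = -0.7513272666
Divide by 2^1 − 1 = 1: (-0.7513272666)/1 = -0.7513272666
R = -10.4056868619 − 0.7513272666 = -11.1570141285

-11.157014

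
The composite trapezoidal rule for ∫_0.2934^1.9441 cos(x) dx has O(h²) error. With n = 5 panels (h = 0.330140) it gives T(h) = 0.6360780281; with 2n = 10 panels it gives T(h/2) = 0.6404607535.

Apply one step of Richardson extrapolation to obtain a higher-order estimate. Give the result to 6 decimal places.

r = 2: numerator weight 4, denominator 3.
4*0.6404607535 − 0.6360780281 = 1.9257649859
Divide by 2^2 − 1 = 3.
Result: 0.6419216620

0.641922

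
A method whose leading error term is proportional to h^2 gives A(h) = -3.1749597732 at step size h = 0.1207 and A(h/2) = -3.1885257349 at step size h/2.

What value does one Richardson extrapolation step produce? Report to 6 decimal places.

-3.193048

Method order is 2; weight 2^2 = 4.
Top: 4(-3.1885257349) − (-3.1749597732) = -9.5791431664
Denominator 4 − 1 = 3.
Extrapolated: (-9.5791431664) / 3 = -3.1930477221
Gap between inputs: 1.357e-02; correction applied: −0.0045219872.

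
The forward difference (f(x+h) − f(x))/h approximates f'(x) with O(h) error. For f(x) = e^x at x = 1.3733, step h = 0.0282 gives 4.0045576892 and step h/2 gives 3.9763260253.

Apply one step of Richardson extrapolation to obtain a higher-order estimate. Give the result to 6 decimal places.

3.948094

Error is O(h^1); halving h shrinks it by 2^1 = 2.
Top: 2(3.9763260253) − (4.0045576892) = 3.9480943614
Divide by 2^1 − 1 = 1.
R = 3.9480943614/1 = 3.9480943614
Shift from A(h/2): −0.0282316639.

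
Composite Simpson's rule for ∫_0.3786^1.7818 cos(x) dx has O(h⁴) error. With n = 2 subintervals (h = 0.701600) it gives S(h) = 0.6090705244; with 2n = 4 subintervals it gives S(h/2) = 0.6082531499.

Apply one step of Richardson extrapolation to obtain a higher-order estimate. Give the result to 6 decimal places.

0.608199

r = 4, so 2^r = 16.
16*0.6082531499 − 0.6090705244 = 9.1229798740
Denominator 16 − 1 = 15.
9.1229798740 ÷ 15 = 0.6081986583
Gap between inputs: 8.174e-04; correction applied: −0.0000544916.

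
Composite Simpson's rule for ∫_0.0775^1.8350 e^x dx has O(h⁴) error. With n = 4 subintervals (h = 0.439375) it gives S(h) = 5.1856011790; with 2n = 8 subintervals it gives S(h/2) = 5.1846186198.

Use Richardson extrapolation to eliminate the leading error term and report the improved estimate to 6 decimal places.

Order 4 gives 2^r = 16 and 2^r − 1 = 15.
Numerator 16·A(h/2) − A(h) = 16·5.1846186198 − 5.1856011790 = 77.7682967378
(16·5.1846186198 − 5.1856011790)/(16 − 1) = 5.1845531159
Gap between inputs: 9.826e-04; correction applied: −0.0000655039.

5.184553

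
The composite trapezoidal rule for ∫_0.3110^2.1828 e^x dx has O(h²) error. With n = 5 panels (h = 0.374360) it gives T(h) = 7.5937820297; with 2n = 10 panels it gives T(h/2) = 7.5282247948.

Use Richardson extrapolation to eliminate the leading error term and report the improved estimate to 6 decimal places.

7.506372

Error is O(h^2); halving h shrinks it by 2^2 = 4.
4*7.5282247948 = 30.1128991792; subtract 7.5937820297 → 22.5191171495
R = 22.5191171495/3 = 7.5063723832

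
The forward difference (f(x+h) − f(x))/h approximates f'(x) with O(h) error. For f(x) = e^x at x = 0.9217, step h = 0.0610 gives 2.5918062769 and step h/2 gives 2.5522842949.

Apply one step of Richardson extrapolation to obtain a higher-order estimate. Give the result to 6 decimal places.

2.512762

With r = 1 the leading error scales as h^1, so the weight is 2^1 = 2.
Top: 2(2.5522842949) − (2.5918062769) = 2.5127623129
(2·2.5522842949 − 2.5918062769)/(2 − 1) = 2.5127623129
Correction |R − A(h/2)| = 3.952e-02; gap |A(h/2) − A(h)| = 3.952e-02.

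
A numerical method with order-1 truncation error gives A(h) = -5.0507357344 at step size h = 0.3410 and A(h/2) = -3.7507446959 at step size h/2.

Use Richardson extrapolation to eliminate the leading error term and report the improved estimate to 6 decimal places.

-2.450754

With r = 1 the leading error scales as h^1, so the weight is 2^1 = 2.
2·(-3.7507446959) = -7.5014893918; (-7.5014893918) − (-5.0507357344) = -2.4507536574
Denominator 2 − 1 = 1.
Extrapolated: (-2.4507536574) / 1 = -2.4507536574
Correction |R − A(h/2)| = 1.300e+00; gap |A(h/2) − A(h)| = 1.300e+00.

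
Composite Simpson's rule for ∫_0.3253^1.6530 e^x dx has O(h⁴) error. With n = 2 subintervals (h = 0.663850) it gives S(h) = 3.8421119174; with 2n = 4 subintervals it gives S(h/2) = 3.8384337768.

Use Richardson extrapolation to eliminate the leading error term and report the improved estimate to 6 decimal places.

3.838189

Leading term ∝ h^4; use weight 16 = 2^4.
16×3.8384337768 = 61.4149404288; subtract 3.8421119174 → 57.5728285114
Divide by 2^4 − 1 = 15.
57.5728285114 ÷ 15 = 3.8381885674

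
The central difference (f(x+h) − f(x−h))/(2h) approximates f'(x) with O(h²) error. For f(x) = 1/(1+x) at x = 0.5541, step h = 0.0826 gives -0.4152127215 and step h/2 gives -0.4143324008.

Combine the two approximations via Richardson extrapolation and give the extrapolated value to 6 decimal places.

r = 2: numerator weight 4, denominator 3.
Numerator 4×A(h/2) − A(h) = 4×(-0.4143324008) − (-0.4152127215) = -1.2421168817
R = (-1.2421168817)/3 = -0.4140389606

-0.414039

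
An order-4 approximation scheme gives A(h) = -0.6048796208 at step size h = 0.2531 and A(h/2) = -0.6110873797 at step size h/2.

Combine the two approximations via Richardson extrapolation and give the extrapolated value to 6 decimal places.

-0.611501

The method has order 4: 2^4 = 16.
Numerator 16 × A(h/2) − A(h) = 16 × (-0.6110873797) − (-0.6048796208) = -9.1725184544
Extrapolated: (-9.1725184544) / 15 = -0.6115012303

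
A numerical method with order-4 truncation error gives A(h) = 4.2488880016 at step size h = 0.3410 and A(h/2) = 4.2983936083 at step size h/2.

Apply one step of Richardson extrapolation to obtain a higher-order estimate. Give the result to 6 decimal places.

4.301694

The method has order 4: 2^4 = 16.
16*4.2983936083 = 68.7742977328; 68.7742977328 − 4.2488880016 = 64.5254097312
64.5254097312 ÷ 15 = 4.3016939821
Correction |R − A(h/2)| = 3.300e-03; gap |A(h/2) − A(h)| = 4.951e-02.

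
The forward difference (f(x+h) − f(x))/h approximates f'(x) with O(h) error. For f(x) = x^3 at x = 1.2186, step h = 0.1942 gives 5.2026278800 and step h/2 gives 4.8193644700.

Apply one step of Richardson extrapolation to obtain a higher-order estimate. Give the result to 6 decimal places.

Order 1 gives 2^r = 2 and 2^r − 1 = 1.
Numerator 2×A(h/2) − A(h) = 2×4.8193644700 − 5.2026278800 = 4.4361010600
Denominator 2 − 1 = 1.
4.4361010600 ÷ 1 = 4.4361010600

4.436101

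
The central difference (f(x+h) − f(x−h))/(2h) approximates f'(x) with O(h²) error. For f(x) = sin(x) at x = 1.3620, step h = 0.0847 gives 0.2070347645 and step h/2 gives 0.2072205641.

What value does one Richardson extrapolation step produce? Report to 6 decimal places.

r = 2: numerator weight 4, denominator 3.
Difference of the inputs: 0.2072205641 − 0.2070347645 = 0.0001857996
Correction (A(h/2) − A(h))/(4 − 1) = 0.0001857996/3 = 0.0000619332
R = A(h/2) + (A(h/2) − A(h))/3 = 0.2072205641 + 0.0000619332 = 0.2072824973
Shift from A(h/2): +0.0000619332.

0.207282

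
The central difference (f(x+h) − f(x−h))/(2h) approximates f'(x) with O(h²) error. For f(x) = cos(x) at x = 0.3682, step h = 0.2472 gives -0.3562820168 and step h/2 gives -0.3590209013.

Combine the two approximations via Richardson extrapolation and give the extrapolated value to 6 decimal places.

-0.359934

r = 2, so 2^r = 4.
4 × (-0.3590209013) − (-0.3562820168) = -1.0798015884
Divide by 2^2 − 1 = 3.
So the Richardson estimate is -0.3599338628.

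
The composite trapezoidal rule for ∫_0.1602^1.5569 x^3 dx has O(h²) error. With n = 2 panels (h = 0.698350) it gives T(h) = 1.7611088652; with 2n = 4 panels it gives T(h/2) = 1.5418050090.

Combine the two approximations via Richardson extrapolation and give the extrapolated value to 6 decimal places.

1.468704

Error is O(h^2); halving h shrinks it by 2^2 = 4.
Difference of the inputs: 1.5418050090 − 1.7611088652 = -0.2193038562
Divide by 2^2 − 1 = 3: (-0.2193038562)/3 = -0.0731012854
R = A(h/2) + (A(h/2) − A(h))/3 = 1.5418050090 − 0.0731012854 = 1.4687037236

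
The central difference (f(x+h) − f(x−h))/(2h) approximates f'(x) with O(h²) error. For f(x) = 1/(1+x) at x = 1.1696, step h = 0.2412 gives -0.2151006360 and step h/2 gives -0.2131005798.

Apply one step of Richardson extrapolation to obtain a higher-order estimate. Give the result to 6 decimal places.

-0.212434

r = 2: numerator weight 4, denominator 3.
4 × (-0.2131005798) = -0.8524023192; (-0.8524023192) − (-0.2151006360) = -0.6373016832
R = (-0.6373016832)/3 = -0.2124338944
Correction |R − A(h/2)| = 6.667e-04; gap |A(h/2) − A(h)| = 2.000e-03.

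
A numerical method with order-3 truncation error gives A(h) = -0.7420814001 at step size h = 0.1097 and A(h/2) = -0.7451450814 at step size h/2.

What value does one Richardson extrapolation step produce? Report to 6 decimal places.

The method has order 3: 2^3 = 8.
Weighted: (-5.9611606512) − (-0.7420814001) = -5.2190792511
Divide by 2^3 − 1 = 7.
So the Richardson estimate is -0.7455827502.
Gap between inputs: 3.064e-03; correction applied: −0.0004376688.

-0.745583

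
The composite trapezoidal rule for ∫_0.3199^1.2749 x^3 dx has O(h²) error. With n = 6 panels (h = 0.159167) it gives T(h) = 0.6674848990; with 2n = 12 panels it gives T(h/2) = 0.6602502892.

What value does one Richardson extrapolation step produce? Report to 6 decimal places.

0.657839

The method has order 2: 2^2 = 4.
Weighted: 2.6410011568 − 0.6674848990 = 1.9735162578
Divide by 2^2 − 1 = 3.
1.9735162578 ÷ 3 = 0.6578387526
Shift from A(h/2): −0.0024115366.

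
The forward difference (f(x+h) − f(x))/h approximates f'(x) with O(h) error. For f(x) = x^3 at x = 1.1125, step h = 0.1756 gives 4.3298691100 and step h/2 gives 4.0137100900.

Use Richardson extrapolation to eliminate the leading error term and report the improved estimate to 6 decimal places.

3.697551

Method order is 1; weight 2^1 = 2.
2^1·A(h/2) = 8.0274201800; minus A(h) gives 3.6975510700.
3.6975510700 ÷ 1 = 3.6975510700
Shift from A(h/2): −0.3161590200.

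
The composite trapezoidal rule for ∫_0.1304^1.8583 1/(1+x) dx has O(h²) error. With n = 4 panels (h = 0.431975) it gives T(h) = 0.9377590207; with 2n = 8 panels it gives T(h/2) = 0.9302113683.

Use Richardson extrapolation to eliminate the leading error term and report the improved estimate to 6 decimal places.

The method has order 2: 2^2 = 4.
4*0.9302113683 − 0.9377590207 = 2.7830864525
Divide by 2^2 − 1 = 3.
Result: 0.9276954842
Correction |R − A(h/2)| = 2.516e-03; gap |A(h/2) − A(h)| = 7.548e-03.

0.927695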